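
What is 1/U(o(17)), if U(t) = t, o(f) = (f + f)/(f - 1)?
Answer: 8/17 ≈ 0.47059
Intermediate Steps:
o(f) = 2*f/(-1 + f) (o(f) = (2*f)/(-1 + f) = 2*f/(-1 + f))
1/U(o(17)) = 1/(2*17/(-1 + 17)) = 1/(2*17/16) = 1/(2*17*(1/16)) = 1/(17/8) = 8/17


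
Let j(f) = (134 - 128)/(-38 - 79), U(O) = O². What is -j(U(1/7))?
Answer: 2/39 ≈ 0.051282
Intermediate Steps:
j(f) = -2/39 (j(f) = 6/(-117) = 6*(-1/117) = -2/39)
-j(U(1/7)) = -1*(-2/39) = 2/39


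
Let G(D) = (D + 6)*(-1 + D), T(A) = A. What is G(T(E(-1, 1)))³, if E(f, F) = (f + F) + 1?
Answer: 0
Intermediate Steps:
E(f, F) = 1 + F + f (E(f, F) = (F + f) + 1 = 1 + F + f)
G(D) = (-1 + D)*(6 + D) (G(D) = (6 + D)*(-1 + D) = (-1 + D)*(6 + D))
G(T(E(-1, 1)))³ = (-6 + (1 + 1 - 1)² + 5*(1 + 1 - 1))³ = (-6 + 1² + 5*1)³ = (-6 + 1 + 5)³ = 0³ = 0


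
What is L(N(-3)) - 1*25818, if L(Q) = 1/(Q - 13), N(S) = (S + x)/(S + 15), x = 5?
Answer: -1987992/77 ≈ -25818.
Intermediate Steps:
N(S) = (5 + S)/(15 + S) (N(S) = (S + 5)/(S + 15) = (5 + S)/(15 + S))
L(Q) = 1/(-13 + Q)
L(N(-3)) - 1*25818 = 1/(-13 + (5 - 3)/(15 - 3)) - 1*25818 = 1/(-13 + 2/12) - 25818 = 1/(-13 + (1/12)*2) - 25818 = 1/(-13 + 1/6) - 25818 = 1/(-77/6) - 25818 = -6/77 - 25818 = -1987992/77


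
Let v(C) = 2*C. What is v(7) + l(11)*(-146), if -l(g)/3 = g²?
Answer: 53012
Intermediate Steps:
l(g) = -3*g²
v(7) + l(11)*(-146) = 2*7 - 3*11²*(-146) = 14 - 3*121*(-146) = 14 - 363*(-146) = 14 + 52998 = 53012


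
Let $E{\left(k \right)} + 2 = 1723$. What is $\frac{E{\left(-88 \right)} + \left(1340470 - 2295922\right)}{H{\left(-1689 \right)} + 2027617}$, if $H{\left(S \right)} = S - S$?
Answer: $- \frac{953731}{2027617} \approx -0.47037$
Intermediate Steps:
$H{\left(S \right)} = 0$
$E{\left(k \right)} = 1721$ ($E{\left(k \right)} = -2 + 1723 = 1721$)
$\frac{E{\left(-88 \right)} + \left(1340470 - 2295922\right)}{H{\left(-1689 \right)} + 2027617} = \frac{1721 + \left(1340470 - 2295922\right)}{0 + 2027617} = \frac{1721 + \left(1340470 - 2295922\right)}{2027617} = \left(1721 - 955452\right) \frac{1}{2027617} = \left(-953731\right) \frac{1}{2027617} = - \frac{953731}{2027617}$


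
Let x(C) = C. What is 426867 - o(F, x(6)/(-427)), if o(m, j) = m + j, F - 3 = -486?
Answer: 182478456/427 ≈ 4.2735e+5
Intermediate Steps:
F = -483 (F = 3 - 486 = -483)
o(m, j) = j + m
426867 - o(F, x(6)/(-427)) = 426867 - (6/(-427) - 483) = 426867 - (6*(-1/427) - 483) = 426867 - (-6/427 - 483) = 426867 - 1*(-206247/427) = 426867 + 206247/427 = 182478456/427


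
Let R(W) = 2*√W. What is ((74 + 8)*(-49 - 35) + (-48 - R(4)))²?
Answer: 48163600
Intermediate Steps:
((74 + 8)*(-49 - 35) + (-48 - R(4)))² = ((74 + 8)*(-49 - 35) + (-48 - 2*√4))² = (82*(-84) + (-48 - 2*2))² = (-6888 + (-48 - 1*4))² = (-6888 + (-48 - 4))² = (-6888 - 52)² = (-6940)² = 48163600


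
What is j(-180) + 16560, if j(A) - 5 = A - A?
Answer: 16565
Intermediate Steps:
j(A) = 5 (j(A) = 5 + (A - A) = 5 + 0 = 5)
j(-180) + 16560 = 5 + 16560 = 16565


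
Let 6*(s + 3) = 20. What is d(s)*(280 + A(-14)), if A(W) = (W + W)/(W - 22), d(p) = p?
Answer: 2527/27 ≈ 93.593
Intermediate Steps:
s = 1/3 (s = -3 + (1/6)*20 = -3 + 10/3 = 1/3 ≈ 0.33333)
A(W) = 2*W/(-22 + W) (A(W) = (2*W)/(-22 + W) = 2*W/(-22 + W))
d(s)*(280 + A(-14)) = (280 + 2*(-14)/(-22 - 14))/3 = (280 + 2*(-14)/(-36))/3 = (280 + 2*(-14)*(-1/36))/3 = (280 + 7/9)/3 = (1/3)*(2527/9) = 2527/27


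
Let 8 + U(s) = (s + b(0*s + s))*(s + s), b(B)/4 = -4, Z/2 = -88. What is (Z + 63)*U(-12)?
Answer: -75032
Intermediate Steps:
Z = -176 (Z = 2*(-88) = -176)
b(B) = -16 (b(B) = 4*(-4) = -16)
U(s) = -8 + 2*s*(-16 + s) (U(s) = -8 + (s - 16)*(s + s) = -8 + (-16 + s)*(2*s) = -8 + 2*s*(-16 + s))
(Z + 63)*U(-12) = (-176 + 63)*(-8 - 32*(-12) + 2*(-12)²) = -113*(-8 + 384 + 2*144) = -113*(-8 + 384 + 288) = -113*664 = -75032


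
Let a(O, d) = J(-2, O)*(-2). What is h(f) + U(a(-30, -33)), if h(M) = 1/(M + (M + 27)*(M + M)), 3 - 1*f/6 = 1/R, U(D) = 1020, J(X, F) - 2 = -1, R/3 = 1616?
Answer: 545337521612/534644309 ≈ 1020.0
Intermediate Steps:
R = 4848 (R = 3*1616 = 4848)
J(X, F) = 1 (J(X, F) = 2 - 1 = 1)
a(O, d) = -2 (a(O, d) = 1*(-2) = -2)
f = 14543/808 (f = 18 - 6/4848 = 18 - 6*1/4848 = 18 - 1/808 = 14543/808 ≈ 17.999)
h(M) = 1/(M + 2*M*(27 + M)) (h(M) = 1/(M + (27 + M)*(2*M)) = 1/(M + 2*M*(27 + M)))
h(f) + U(a(-30, -33)) = 1/((14543/808)*(55 + 2*(14543/808))) + 1020 = 808/(14543*(55 + 14543/404)) + 1020 = 808/(14543*(36763/404)) + 1020 = (808/14543)*(404/36763) + 1020 = 326432/534644309 + 1020 = 545337521612/534644309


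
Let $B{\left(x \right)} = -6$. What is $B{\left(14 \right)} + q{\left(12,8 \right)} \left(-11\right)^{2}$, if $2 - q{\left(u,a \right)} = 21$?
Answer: $-2305$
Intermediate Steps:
$q{\left(u,a \right)} = -19$ ($q{\left(u,a \right)} = 2 - 21 = -19$)
$B{\left(14 \right)} + q{\left(12,8 \right)} \left(-11\right)^{2} = -6 - 19 \left(-11\right)^{2} = -6 - 2299 = -2305$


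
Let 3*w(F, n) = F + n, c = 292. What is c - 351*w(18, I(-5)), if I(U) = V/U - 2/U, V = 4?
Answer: -8836/5 ≈ -1767.2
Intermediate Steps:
I(U) = 2/U (I(U) = 4/U - 2/U = 2/U)
w(F, n) = F/3 + n/3 (w(F, n) = (F + n)/3 = F/3 + n/3)
c - 351*w(18, I(-5)) = 292 - 351*((⅓)*18 + (2/(-5))/3) = 292 - 351*(6 + (2*(-⅕))/3) = 292 - 351*(6 + (⅓)*(-⅖)) = 292 - 351*(6 - 2/15) = 292 - 351*88/15 = 292 - 10296/5 = -8836/5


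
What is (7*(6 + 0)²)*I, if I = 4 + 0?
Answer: 1008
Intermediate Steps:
I = 4
(7*(6 + 0)²)*I = (7*(6 + 0)²)*4 = (7*6²)*4 = (7*36)*4 = 252*4 = 1008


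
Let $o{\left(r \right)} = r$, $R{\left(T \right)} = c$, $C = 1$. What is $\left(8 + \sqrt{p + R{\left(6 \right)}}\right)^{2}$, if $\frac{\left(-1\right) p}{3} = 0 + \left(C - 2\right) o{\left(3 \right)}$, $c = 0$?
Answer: $121$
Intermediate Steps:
$R{\left(T \right)} = 0$
$p = 9$ ($p = - 3 \left(0 + \left(1 - 2\right) 3\right) = - 3 \left(0 - 3\right) = \left(-3\right) \left(-3\right) = 9$)
$\left(8 + \sqrt{p + R{\left(6 \right)}}\right)^{2} = \left(8 + \sqrt{9 + 0}\right)^{2} = \left(8 + \sqrt{9}\right)^{2} = \left(8 + 3\right)^{2} = 11^{2} = 121$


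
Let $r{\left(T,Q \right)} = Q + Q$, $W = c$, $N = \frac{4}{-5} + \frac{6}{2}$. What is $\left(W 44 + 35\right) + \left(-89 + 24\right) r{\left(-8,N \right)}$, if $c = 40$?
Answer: $1509$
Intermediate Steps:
$N = \frac{11}{5}$ ($N = 4 \left(- \frac{1}{5}\right) + 6 \cdot \frac{1}{2} = - \frac{4}{5} + 3 = \frac{11}{5} \approx 2.2$)
$W = 40$
$r{\left(T,Q \right)} = 2 Q$
$\left(W 44 + 35\right) + \left(-89 + 24\right) r{\left(-8,N \right)} = \left(40 \cdot 44 + 35\right) + \left(-89 + 24\right) 2 \cdot \frac{11}{5} = \left(1760 + 35\right) - 286 = 1795 - 286 = 1509$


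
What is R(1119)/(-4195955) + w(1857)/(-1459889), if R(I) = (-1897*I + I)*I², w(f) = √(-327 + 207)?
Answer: 2656614829464/4195955 - 2*I*√30/1459889 ≈ 6.3314e+5 - 7.5036e-6*I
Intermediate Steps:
w(f) = 2*I*√30 (w(f) = √(-120) = 2*I*√30)
R(I) = -1896*I³ (R(I) = (-1896*I)*I² = -1896*I³)
R(1119)/(-4195955) + w(1857)/(-1459889) = -1896*1119³/(-4195955) + (2*I*√30)/(-1459889) = -1896*1401168159*(-1/4195955) + (2*I*√30)*(-1/1459889) = -2656614829464*(-1/4195955) - 2*I*√30/1459889 = 2656614829464/4195955 - 2*I*√30/1459889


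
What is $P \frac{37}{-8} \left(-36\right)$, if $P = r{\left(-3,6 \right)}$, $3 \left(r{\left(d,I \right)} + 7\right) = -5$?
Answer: $-1443$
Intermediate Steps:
$r{\left(d,I \right)} = - \frac{26}{3}$ ($r{\left(d,I \right)} = -7 + \frac{1}{3} \left(-5\right) = -7 - \frac{5}{3} = - \frac{26}{3}$)
$P = - \frac{26}{3} \approx -8.6667$
$P \frac{37}{-8} \left(-36\right) = - \frac{26 \frac{37}{-8}}{3} \left(-36\right) = - \frac{26 \cdot 37 \left(- \frac{1}{8}\right)}{3} \left(-36\right) = \left(- \frac{26}{3}\right) \left(- \frac{37}{8}\right) \left(-36\right) = \frac{481}{12} \left(-36\right) = -1443$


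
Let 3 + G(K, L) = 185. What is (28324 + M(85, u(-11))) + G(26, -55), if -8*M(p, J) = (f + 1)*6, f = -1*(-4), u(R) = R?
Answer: 114009/4 ≈ 28502.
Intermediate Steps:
G(K, L) = 182 (G(K, L) = -3 + 185 = 182)
f = 4
M(p, J) = -15/4 (M(p, J) = -(4 + 1)*6/8 = -5*6/8 = -⅛*30 = -15/4)
(28324 + M(85, u(-11))) + G(26, -55) = (28324 - 15/4) + 182 = 113281/4 + 182 = 114009/4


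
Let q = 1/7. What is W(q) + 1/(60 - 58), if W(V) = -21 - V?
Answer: -289/14 ≈ -20.643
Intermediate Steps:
q = ⅐ ≈ 0.14286
W(q) + 1/(60 - 58) = (-21 - 1*⅐) + 1/(60 - 58) = (-21 - ⅐) + 1/2 = -148/7 + ½ = -289/14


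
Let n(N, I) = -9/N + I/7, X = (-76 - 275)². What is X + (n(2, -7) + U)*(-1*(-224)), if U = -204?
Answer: 76273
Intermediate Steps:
X = 123201 (X = (-351)² = 123201)
n(N, I) = -9/N + I/7 (n(N, I) = -9/N + I*(⅐) = -9/N + I/7)
X + (n(2, -7) + U)*(-1*(-224)) = 123201 + ((-9/2 + (⅐)*(-7)) - 204)*(-1*(-224)) = 123201 + ((-9*½ - 1) - 204)*224 = 123201 + ((-9/2 - 1) - 204)*224 = 123201 + (-11/2 - 204)*224 = 123201 - 419/2*224 = 123201 - 46928 = 76273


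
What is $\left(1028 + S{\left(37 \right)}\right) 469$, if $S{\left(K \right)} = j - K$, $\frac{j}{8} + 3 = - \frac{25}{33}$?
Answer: $\frac{14872459}{33} \approx 4.5068 \cdot 10^{5}$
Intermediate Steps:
$j = - \frac{992}{33}$ ($j = -24 + 8 \left(- \frac{25}{33}\right) = -24 - \frac{200}{33} = - \frac{992}{33} \approx -30.061$)
$S{\left(K \right)} = - \frac{992}{33} - K$
$\left(1028 + S{\left(37 \right)}\right) 469 = \left(1028 - \frac{2213}{33}\right) 469 = \frac{31711}{33} \cdot 469 = \frac{14872459}{33}$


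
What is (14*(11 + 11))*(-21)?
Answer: -6468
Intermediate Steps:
(14*(11 + 11))*(-21) = (14*22)*(-21) = 308*(-21) = -6468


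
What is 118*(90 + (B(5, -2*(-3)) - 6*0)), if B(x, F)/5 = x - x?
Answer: 10620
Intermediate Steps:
B(x, F) = 0 (B(x, F) = 5*(x - x) = 5*0 = 0)
118*(90 + (B(5, -2*(-3)) - 6*0)) = 118*(90 + (0 - 6*0)) = 118*(90 + (0 + 0)) = 118*(90 + 0) = 118*90 = 10620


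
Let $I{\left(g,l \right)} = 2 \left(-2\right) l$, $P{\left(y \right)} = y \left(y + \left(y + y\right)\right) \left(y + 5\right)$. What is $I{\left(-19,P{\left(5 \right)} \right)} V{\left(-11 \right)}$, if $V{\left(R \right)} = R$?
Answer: $33000$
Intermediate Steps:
$P{\left(y \right)} = 3 y^{2} \left(5 + y\right)$ ($P{\left(y \right)} = y \left(y + 2 y\right) \left(5 + y\right) = y 3 y \left(5 + y\right) = 3 y^{2} \left(5 + y\right)$)
$I{\left(g,l \right)} = - 4 l$
$I{\left(-19,P{\left(5 \right)} \right)} V{\left(-11 \right)} = - 4 \cdot 3 \cdot 5^{2} \left(5 + 5\right) \left(-11\right) = - 4 \cdot 3 \cdot 25 \cdot 10 \left(-11\right) = \left(-4\right) 750 \left(-11\right) = \left(-3000\right) \left(-11\right) = 33000$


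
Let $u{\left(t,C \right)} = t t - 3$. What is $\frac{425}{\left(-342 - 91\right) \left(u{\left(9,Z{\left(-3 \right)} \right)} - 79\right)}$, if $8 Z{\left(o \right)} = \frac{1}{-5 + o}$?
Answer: $\frac{425}{433} \approx 0.98152$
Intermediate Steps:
$Z{\left(o \right)} = \frac{1}{8 \left(-5 + o\right)}$
$u{\left(t,C \right)} = -3 + t^{2}$ ($u{\left(t,C \right)} = t^{2} - 3 = -3 + t^{2}$)
$\frac{425}{\left(-342 - 91\right) \left(u{\left(9,Z{\left(-3 \right)} \right)} - 79\right)} = \frac{425}{\left(-342 - 91\right) \left(\left(-3 + 9^{2}\right) - 79\right)} = \frac{425}{\left(-433\right) \left(\left(-3 + 81\right) - 79\right)} = \frac{425}{\left(-433\right) \left(78 - 79\right)} = \frac{425}{\left(-433\right) \left(-1\right)} = \frac{425}{433}$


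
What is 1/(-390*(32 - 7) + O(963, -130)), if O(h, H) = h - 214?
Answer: -1/9001 ≈ -0.00011110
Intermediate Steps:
O(h, H) = -214 + h
1/(-390*(32 - 7) + O(963, -130)) = 1/(-390*(32 - 7) + (-214 + 963)) = 1/(-390*25 + 749) = 1/(-9750 + 749) = 1/(-9001) = -1/9001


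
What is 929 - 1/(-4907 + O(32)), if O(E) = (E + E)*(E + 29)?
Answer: 931788/1003 ≈ 929.00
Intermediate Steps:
O(E) = 2*E*(29 + E) (O(E) = (2*E)*(29 + E) = 2*E*(29 + E))
929 - 1/(-4907 + O(32)) = 929 - 1/(-4907 + 2*32*(29 + 32)) = 929 - 1/(-4907 + 2*32*61) = 929 - 1/(-4907 + 3904) = 929 - 1/(-1003) = 929 - 1*(-1/1003) = 929 + 1/1003 = 931788/1003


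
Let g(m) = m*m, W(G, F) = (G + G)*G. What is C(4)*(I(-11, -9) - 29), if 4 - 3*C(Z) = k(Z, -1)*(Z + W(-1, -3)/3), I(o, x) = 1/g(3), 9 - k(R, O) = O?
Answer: 33280/81 ≈ 410.86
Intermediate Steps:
W(G, F) = 2*G² (W(G, F) = (2*G)*G = 2*G²)
g(m) = m²
k(R, O) = 9 - O
I(o, x) = ⅑ (I(o, x) = 1/(3²) = 1/9 = ⅑)
C(Z) = -8/9 - 10*Z/3 (C(Z) = 4/3 - (9 - 1*(-1))*(Z + (2*(-1)²)/3)/3 = 4/3 - (9 + 1)*(Z + (2*1)*(⅓))/3 = 4/3 - 10*(Z + 2*(⅓))/3 = 4/3 - 10*(Z + ⅔)/3 = 4/3 - 10*(⅔ + Z)/3 = 4/3 - (20/3 + 10*Z)/3 = 4/3 + (-20/9 - 10*Z/3) = -8/9 - 10*Z/3)
C(4)*(I(-11, -9) - 29) = (-8/9 - 10/3*4)*(⅑ - 29) = (-8/9 - 40/3)*(-260/9) = -128/9*(-260/9) = 33280/81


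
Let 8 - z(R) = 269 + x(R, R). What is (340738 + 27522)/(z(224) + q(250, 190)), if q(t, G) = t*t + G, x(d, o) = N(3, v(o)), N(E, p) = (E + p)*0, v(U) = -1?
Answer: 368260/62429 ≈ 5.8989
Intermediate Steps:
N(E, p) = 0
x(d, o) = 0
z(R) = -261 (z(R) = 8 - (269 + 0) = 8 - 1*269 = 8 - 269 = -261)
q(t, G) = G + t² (q(t, G) = t² + G = G + t²)
(340738 + 27522)/(z(224) + q(250, 190)) = (340738 + 27522)/(-261 + (190 + 250²)) = 368260/(-261 + (190 + 62500)) = 368260/(-261 + 62690) = 368260/62429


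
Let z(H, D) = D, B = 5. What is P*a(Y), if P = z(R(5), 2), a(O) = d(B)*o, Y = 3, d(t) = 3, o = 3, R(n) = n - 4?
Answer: 18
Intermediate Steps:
R(n) = -4 + n
a(O) = 9 (a(O) = 3*3 = 9)
P = 2
P*a(Y) = 2*9 = 18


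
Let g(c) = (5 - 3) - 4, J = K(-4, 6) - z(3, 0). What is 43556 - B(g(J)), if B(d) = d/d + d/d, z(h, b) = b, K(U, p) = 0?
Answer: 43554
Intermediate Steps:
J = 0 (J = 0 - 1*0 = 0 + 0 = 0)
g(c) = -2 (g(c) = 2 - 4 = -2)
B(d) = 2 (B(d) = 1 + 1 = 2)
43556 - B(g(J)) = 43556 - 1*2 = 43556 - 2 = 43554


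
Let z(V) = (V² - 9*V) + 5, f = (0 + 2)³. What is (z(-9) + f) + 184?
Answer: 359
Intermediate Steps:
f = 8 (f = 2³ = 8)
z(V) = 5 + V² - 9*V
(z(-9) + f) + 184 = ((5 + (-9)² - 9*(-9)) + 8) + 184 = ((5 + 81 + 81) + 8) + 184 = (167 + 8) + 184 = 175 + 184 = 359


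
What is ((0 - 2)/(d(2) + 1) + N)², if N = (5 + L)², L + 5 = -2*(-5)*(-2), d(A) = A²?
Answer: 3992004/25 ≈ 1.5968e+5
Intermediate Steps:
L = -25 (L = -5 - 2*(-5)*(-2) = -5 + 10*(-2) = -5 - 20 = -25)
N = 400 (N = (5 - 25)² = (-20)² = 400)
((0 - 2)/(d(2) + 1) + N)² = ((0 - 2)/(2² + 1) + 400)² = (-2/(4 + 1) + 400)² = (-2/5 + 400)² = (-2*⅕ + 400)² = (-⅖ + 400)² = (1998/5)² = 3992004/25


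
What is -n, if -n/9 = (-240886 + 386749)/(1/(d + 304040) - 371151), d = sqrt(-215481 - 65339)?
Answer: 2625534*(-sqrt(70205) + 152020*I)/(-112844750039*I + 742302*sqrt(70205)) ≈ -3.5370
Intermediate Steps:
d = 2*I*sqrt(70205) (d = sqrt(-280820) = 2*I*sqrt(70205) ≈ 529.92*I)
n = -1312767/(-371151 + 1/(304040 + 2*I*sqrt(70205))) (n = -9*(-240886 + 386749)/(1/(2*I*sqrt(70205) + 304040) - 371151) = -1312767/(1/(304040 + 2*I*sqrt(70205)) - 371151) = -1312767/(-371151 + 1/(304040 + 2*I*sqrt(70205))) ≈ 3.537 - 5.4631e-14*I)
-n = -(45040277028063415778460/12733976295180047918341 - 2625534*I*sqrt(70205)/12733976295180047918341) = -45040277028063415778460/12733976295180047918341 + 2625534*I*sqrt(70205)/12733976295180047918341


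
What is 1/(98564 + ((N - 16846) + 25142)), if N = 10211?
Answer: 1/117071 ≈ 8.5418e-6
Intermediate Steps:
1/(98564 + ((N - 16846) + 25142)) = 1/(98564 + ((10211 - 16846) + 25142)) = 1/(98564 + (-6635 + 25142)) = 1/(98564 + 18507) = 1/117071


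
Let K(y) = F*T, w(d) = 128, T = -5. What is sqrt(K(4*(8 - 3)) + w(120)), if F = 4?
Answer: 6*sqrt(3) ≈ 10.392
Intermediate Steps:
K(y) = -20 (K(y) = 4*(-5) = -20)
sqrt(K(4*(8 - 3)) + w(120)) = sqrt(-20 + 128) = sqrt(108) = 6*sqrt(3)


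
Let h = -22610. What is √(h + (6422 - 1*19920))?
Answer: 6*I*√1003 ≈ 190.02*I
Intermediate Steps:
√(h + (6422 - 1*19920)) = √(-22610 + (6422 - 1*19920)) = √(-22610 + (6422 - 19920)) = √(-22610 - 13498) = √(-36108) = 6*I*√1003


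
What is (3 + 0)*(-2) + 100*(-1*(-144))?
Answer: 14394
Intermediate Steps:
(3 + 0)*(-2) + 100*(-1*(-144)) = 3*(-2) + 100*144 = -6 + 14400 = 14394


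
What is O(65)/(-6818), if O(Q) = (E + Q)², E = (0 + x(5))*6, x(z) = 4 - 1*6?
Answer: -2809/6818 ≈ -0.41200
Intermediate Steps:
x(z) = -2 (x(z) = 4 - 6 = -2)
E = -12 (E = (0 - 2)*6 = -2*6 = -12)
O(Q) = (-12 + Q)²
O(65)/(-6818) = (-12 + 65)²/(-6818) = 53²*(-1/6818) = 2809*(-1/6818) = -2809/6818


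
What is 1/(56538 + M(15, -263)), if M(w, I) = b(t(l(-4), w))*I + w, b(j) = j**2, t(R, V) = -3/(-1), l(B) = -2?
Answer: 1/54186 ≈ 1.8455e-5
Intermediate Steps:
t(R, V) = 3 (t(R, V) = -3*(-1) = 3)
M(w, I) = w + 9*I (M(w, I) = 3**2*I + w = 9*I + w = w + 9*I)
1/(56538 + M(15, -263)) = 1/(56538 + (15 + 9*(-263))) = 1/(56538 + (15 - 2367)) = 1/(56538 - 2352) = 1/54186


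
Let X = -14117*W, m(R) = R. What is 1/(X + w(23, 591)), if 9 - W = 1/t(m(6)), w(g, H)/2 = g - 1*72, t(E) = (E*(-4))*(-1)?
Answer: -24/3037507 ≈ -7.9012e-6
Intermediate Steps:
t(E) = 4*E (t(E) = -4*E*(-1) = 4*E)
w(g, H) = -144 + 2*g (w(g, H) = 2*(g - 1*72) = 2*(g - 72) = 2*(-72 + g) = -144 + 2*g)
W = 215/24 (W = 9 - 1/(4*6) = 9 - 1/24 = 215/24 ≈ 8.9583)
X = -3035155/24 (X = -14117*215/24 = -3035155/24 ≈ -1.2646e+5)
1/(X + w(23, 591)) = 1/(-3035155/24 + (-144 + 2*23)) = 1/(-3035155/24 + (-144 + 46)) = 1/(-3035155/24 - 98) = 1/(-3037507/24) = -24/3037507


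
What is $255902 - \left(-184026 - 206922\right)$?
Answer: $646850$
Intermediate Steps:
$255902 - \left(-184026 - 206922\right) = 255902 - -390948 = 255902 + 390948 = 646850$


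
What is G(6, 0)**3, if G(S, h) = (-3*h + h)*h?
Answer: 0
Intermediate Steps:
G(S, h) = -2*h**2 (G(S, h) = (-2*h)*h = -2*h**2)
G(6, 0)**3 = (-2*0**2)**3 = (-2*0)**3 = 0**3 = 0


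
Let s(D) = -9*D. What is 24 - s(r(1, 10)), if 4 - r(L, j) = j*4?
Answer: -300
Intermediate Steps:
r(L, j) = 4 - 4*j (r(L, j) = 4 - j*4 = 4 - 4*j)
24 - s(r(1, 10)) = 24 - (-9)*(4 - 4*10) = 24 - (-9)*(4 - 40) = 24 - (-9)*(-36) = 24 - 1*324 = 24 - 324 = -300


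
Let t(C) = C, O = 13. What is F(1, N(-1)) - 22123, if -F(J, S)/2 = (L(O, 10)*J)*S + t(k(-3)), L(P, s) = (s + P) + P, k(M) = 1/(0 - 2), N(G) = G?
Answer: -22050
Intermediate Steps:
k(M) = -½ (k(M) = 1/(-2) = -½)
L(P, s) = s + 2*P (L(P, s) = (P + s) + P = s + 2*P)
F(J, S) = 1 - 72*J*S (F(J, S) = -2*(((10 + 2*13)*J)*S - ½) = -2*(((10 + 26)*J)*S - ½) = -2*((36*J)*S - ½) = -2*(36*J*S - ½) = -2*(-½ + 36*J*S) = 1 - 72*J*S)
F(1, N(-1)) - 22123 = (1 - 72*1*(-1)) - 22123 = (1 + 72) - 22123 = 73 - 22123 = -22050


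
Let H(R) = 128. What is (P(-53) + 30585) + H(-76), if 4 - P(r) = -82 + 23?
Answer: 30776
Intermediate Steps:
P(r) = 63 (P(r) = 4 - (-82 + 23) = 4 - 1*(-59) = 4 + 59 = 63)
(P(-53) + 30585) + H(-76) = (63 + 30585) + 128 = 30648 + 128 = 30776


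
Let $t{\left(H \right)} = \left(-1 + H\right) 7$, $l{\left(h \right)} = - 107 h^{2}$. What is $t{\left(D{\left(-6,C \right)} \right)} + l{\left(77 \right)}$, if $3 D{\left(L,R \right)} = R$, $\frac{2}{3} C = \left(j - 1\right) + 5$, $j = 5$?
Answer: $- \frac{1268757}{2} \approx -6.3438 \cdot 10^{5}$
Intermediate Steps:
$C = \frac{27}{2}$ ($C = \frac{3 \left(\left(5 - 1\right) + 5\right)}{2} = \frac{3 \left(4 + 5\right)}{2} = \frac{3}{2} \cdot 9 = \frac{27}{2} \approx 13.5$)
$D{\left(L,R \right)} = \frac{R}{3}$
$t{\left(H \right)} = -7 + 7 H$
$t{\left(D{\left(-6,C \right)} \right)} + l{\left(77 \right)} = \left(-7 + 7 \cdot \frac{1}{3} \cdot \frac{27}{2}\right) - 107 \cdot 77^{2} = \left(-7 + 7 \cdot \frac{9}{2}\right) - 634403 = \left(-7 + \frac{63}{2}\right) - 634403 = \frac{49}{2} - 634403 = - \frac{1268757}{2}$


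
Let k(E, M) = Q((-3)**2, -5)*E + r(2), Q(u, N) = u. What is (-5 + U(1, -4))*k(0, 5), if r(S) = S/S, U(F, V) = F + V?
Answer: -8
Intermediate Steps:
r(S) = 1
k(E, M) = 1 + 9*E (k(E, M) = (-3)**2*E + 1 = 9*E + 1 = 1 + 9*E)
(-5 + U(1, -4))*k(0, 5) = (-5 + (1 - 4))*(1 + 9*0) = (-5 - 3)*(1 + 0) = -8*1 = -8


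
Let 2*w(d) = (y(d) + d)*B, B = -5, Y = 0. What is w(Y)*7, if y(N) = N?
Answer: 0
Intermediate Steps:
w(d) = -5*d (w(d) = ((d + d)*(-5))/2 = ((2*d)*(-5))/2 = (-10*d)/2 = -5*d)
w(Y)*7 = -5*0*7 = 0*7 = 0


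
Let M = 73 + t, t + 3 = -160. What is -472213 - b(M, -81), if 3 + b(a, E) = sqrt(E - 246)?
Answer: -472210 - I*sqrt(327) ≈ -4.7221e+5 - 18.083*I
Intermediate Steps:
t = -163 (t = -3 - 160 = -163)
M = -90 (M = 73 - 163 = -90)
b(a, E) = -3 + sqrt(-246 + E) (b(a, E) = -3 + sqrt(E - 246) = -3 + sqrt(-246 + E))
-472213 - b(M, -81) = -472213 - (-3 + sqrt(-246 - 81)) = -472213 - (-3 + sqrt(-327)) = -472213 - (-3 + I*sqrt(327)) = -472213 + (3 - I*sqrt(327)) = -472210 - I*sqrt(327)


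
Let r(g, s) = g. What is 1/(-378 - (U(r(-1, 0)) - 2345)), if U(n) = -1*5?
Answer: 1/1972 ≈ 0.00050710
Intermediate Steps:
U(n) = -5
1/(-378 - (U(r(-1, 0)) - 2345)) = 1/(-378 - (-5 - 2345)) = 1/(-378 - 1*(-2350)) = 1/(-378 + 2350) = 1/1972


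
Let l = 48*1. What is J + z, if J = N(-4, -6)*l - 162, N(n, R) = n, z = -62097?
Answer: -62451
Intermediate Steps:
l = 48
J = -354 (J = -4*48 - 162 = -192 - 162 = -354)
J + z = -354 - 62097 = -62451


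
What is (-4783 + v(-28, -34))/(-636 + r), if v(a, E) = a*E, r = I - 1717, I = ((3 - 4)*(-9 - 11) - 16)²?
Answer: 1277/779 ≈ 1.6393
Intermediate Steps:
I = 16 (I = (-1*(-20) - 16)² = (20 - 16)² = 4² = 16)
r = -1701 (r = 16 - 1717 = -1701)
v(a, E) = E*a
(-4783 + v(-28, -34))/(-636 + r) = (-4783 - 34*(-28))/(-636 - 1701) = (-4783 + 952)/(-2337) = -3831*(-1/2337) = 1277/779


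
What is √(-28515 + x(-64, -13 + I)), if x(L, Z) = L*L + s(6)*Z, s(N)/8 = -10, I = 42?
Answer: 3*I*√2971 ≈ 163.52*I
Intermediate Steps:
s(N) = -80 (s(N) = 8*(-10) = -80)
x(L, Z) = L² - 80*Z (x(L, Z) = L*L - 80*Z = L² - 80*Z)
√(-28515 + x(-64, -13 + I)) = √(-28515 + ((-64)² - 80*(-13 + 42))) = √(-28515 + (4096 - 80*29)) = √(-28515 + (4096 - 2320)) = √(-28515 + 1776) = √(-26739) = 3*I*√2971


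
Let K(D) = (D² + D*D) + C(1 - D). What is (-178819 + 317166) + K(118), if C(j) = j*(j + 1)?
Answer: 179767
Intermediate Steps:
C(j) = j*(1 + j)
K(D) = 2*D² + (1 - D)*(2 - D) (K(D) = (D² + D*D) + (1 - D)*(1 + (1 - D)) = (D² + D²) + (1 - D)*(2 - D) = 2*D² + (1 - D)*(2 - D))
(-178819 + 317166) + K(118) = (-178819 + 317166) + (2 - 3*118 + 3*118²) = 138347 + (2 - 354 + 3*13924) = 138347 + (2 - 354 + 41772) = 138347 + 41420 = 179767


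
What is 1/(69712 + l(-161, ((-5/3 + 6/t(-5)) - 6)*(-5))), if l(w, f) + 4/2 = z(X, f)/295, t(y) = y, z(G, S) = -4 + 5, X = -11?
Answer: 295/20564451 ≈ 1.4345e-5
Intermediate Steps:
z(G, S) = 1
l(w, f) = -589/295 (l(w, f) = -2 + 1/295 = -589/295)
1/(69712 + l(-161, ((-5/3 + 6/t(-5)) - 6)*(-5))) = 1/(69712 - 589/295) = 1/(20564451/295) = 295/20564451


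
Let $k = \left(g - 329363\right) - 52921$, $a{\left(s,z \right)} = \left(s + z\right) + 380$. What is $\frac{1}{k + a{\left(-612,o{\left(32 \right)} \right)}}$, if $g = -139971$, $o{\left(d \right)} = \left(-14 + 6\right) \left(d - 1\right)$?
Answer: $- \frac{1}{522735} \approx -1.913 \cdot 10^{-6}$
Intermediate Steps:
$o{\left(d \right)} = 8 - 8 d$ ($o{\left(d \right)} = - 8 \left(-1 + d\right) = 8 - 8 d$)
$a{\left(s,z \right)} = 380 + s + z$
$k = -522255$ ($k = \left(-139971 - 329363\right) - 52921 = -469334 - 52921 = -522255$)
$\frac{1}{k + a{\left(-612,o{\left(32 \right)} \right)}} = \frac{1}{-522255 + \left(380 - 612 + \left(8 - 256\right)\right)} = \frac{1}{-522255 - 480} = \frac{1}{-522735} = - \frac{1}{522735}$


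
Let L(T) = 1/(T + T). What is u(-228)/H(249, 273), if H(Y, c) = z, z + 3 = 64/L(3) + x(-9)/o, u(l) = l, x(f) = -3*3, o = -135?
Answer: -855/1429 ≈ -0.59832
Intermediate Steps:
x(f) = -9
L(T) = 1/(2*T)
z = 5716/15 (z = -3 + (64/(((½)/3)) - 9/(-135)) = -3 + (64/(((½)*(⅓))) - 9*(-1/135)) = -3 + (64/(⅙) + 1/15) = -3 + (64*6 + 1/15) = -3 + (384 + 1/15) = -3 + 5761/15 = 5716/15 ≈ 381.07)
H(Y, c) = 5716/15
u(-228)/H(249, 273) = -228/5716/15 = -228*15/5716 = -855/1429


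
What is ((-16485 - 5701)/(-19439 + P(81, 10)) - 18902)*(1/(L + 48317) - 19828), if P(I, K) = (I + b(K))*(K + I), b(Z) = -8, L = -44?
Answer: 115743165423498829/308850654 ≈ 3.7475e+8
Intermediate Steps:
P(I, K) = (-8 + I)*(I + K) (P(I, K) = (I - 8)*(K + I) = (-8 + I)*(I + K))
((-16485 - 5701)/(-19439 + P(81, 10)) - 18902)*(1/(L + 48317) - 19828) = ((-16485 - 5701)/(-19439 + (81**2 - 8*81 - 8*10 + 81*10)) - 18902)*(1/(-44 + 48317) - 19828) = (-22186/(-19439 + (6561 - 648 - 80 + 810)) - 18902)*(1/48273 - 19828) = (-22186/(-19439 + 6643) - 18902)*(1/48273 - 19828) = (-22186/(-12796) - 18902)*(-957157043/48273) = (-22186*(-1/12796) - 18902)*(-957157043/48273) = (11093/6398 - 18902)*(-957157043/48273) = -120923903/6398*(-957157043/48273) = 115743165423498829/308850654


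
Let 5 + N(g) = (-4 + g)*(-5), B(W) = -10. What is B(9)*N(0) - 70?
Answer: -220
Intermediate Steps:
N(g) = 15 - 5*g (N(g) = -5 + (-4 + g)*(-5) = -5 + (20 - 5*g) = 15 - 5*g)
B(9)*N(0) - 70 = -10*(15 - 5*0) - 70 = -10*(15 + 0) - 70 = -10*15 - 70 = -150 - 70 = -220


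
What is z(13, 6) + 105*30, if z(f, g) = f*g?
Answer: 3228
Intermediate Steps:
z(13, 6) + 105*30 = 13*6 + 105*30 = 78 + 3150 = 3228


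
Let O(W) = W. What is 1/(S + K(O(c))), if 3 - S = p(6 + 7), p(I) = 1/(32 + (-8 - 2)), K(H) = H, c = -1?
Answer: 22/43 ≈ 0.51163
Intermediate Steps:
p(I) = 1/22 (p(I) = 1/(32 - 10) = 1/22)
S = 65/22 (S = 3 - 1*1/22 = 3 - 1/22 = 65/22 ≈ 2.9545)
1/(S + K(O(c))) = 1/(65/22 - 1) = 1/(43/22) = 22/43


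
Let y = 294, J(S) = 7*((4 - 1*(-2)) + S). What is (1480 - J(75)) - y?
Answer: 619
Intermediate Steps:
J(S) = 42 + 7*S (J(S) = 7*((4 + 2) + S) = 7*(6 + S) = 42 + 7*S)
(1480 - J(75)) - y = (1480 - (42 + 7*75)) - 1*294 = (1480 - (42 + 525)) - 294 = (1480 - 1*567) - 294 = (1480 - 567) - 294 = 913 - 294 = 619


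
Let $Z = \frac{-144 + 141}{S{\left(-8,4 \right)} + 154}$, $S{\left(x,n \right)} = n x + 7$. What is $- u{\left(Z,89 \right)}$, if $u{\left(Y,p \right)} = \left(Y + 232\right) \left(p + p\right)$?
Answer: $- \frac{1775550}{43} \approx -41292.0$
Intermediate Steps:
$S{\left(x,n \right)} = 7 + n x$
$Z = - \frac{1}{43}$ ($Z = \frac{-144 + 141}{\left(7 + 4 \left(-8\right)\right) + 154} = - \frac{3}{\left(7 - 32\right) + 154} = - \frac{3}{-25 + 154} = - \frac{3}{129} = \left(-3\right) \frac{1}{129} = - \frac{1}{43} \approx -0.023256$)
$u{\left(Y,p \right)} = 2 p \left(232 + Y\right)$ ($u{\left(Y,p \right)} = \left(232 + Y\right) 2 p = 2 p \left(232 + Y\right)$)
$- u{\left(Z,89 \right)} = - 2 \cdot 89 \left(232 - \frac{1}{43}\right) = - \frac{2 \cdot 89 \cdot 9975}{43} = \left(-1\right) \frac{1775550}{43} = - \frac{1775550}{43}$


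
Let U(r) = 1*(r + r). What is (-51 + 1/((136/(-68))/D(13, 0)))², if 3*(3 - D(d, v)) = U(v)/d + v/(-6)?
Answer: 11025/4 ≈ 2756.3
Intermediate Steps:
U(r) = 2*r (U(r) = 1*(2*r) = 2*r)
D(d, v) = 3 + v/18 - 2*v/(3*d) (D(d, v) = 3 - ((2*v)/d + v/(-6))/3 = 3 - (2*v/d + v*(-⅙))/3 = 3 - (2*v/d - v/6)/3 = 3 - (-v/6 + 2*v/d)/3 = 3 + (v/18 - 2*v/(3*d)) = 3 + v/18 - 2*v/(3*d))
(-51 + 1/((136/(-68))/D(13, 0)))² = (-51 + 1/((136/(-68))/(((1/18)*(-12*0 + 13*(54 + 0))/13))))² = (-51 + 1/((136*(-1/68))/(((1/18)*(1/13)*(0 + 13*54)))))² = (-51 + 1/(-2*234/(0 + 702)))² = (-51 + 1/(-2/((1/18)*(1/13)*702)))² = (-51 + 1/(-2/3))² = (-51 + 1/(-2*⅓))² = (-51 + 1/(-⅔))² = (-51 - 3/2)² = (-105/2)² = 11025/4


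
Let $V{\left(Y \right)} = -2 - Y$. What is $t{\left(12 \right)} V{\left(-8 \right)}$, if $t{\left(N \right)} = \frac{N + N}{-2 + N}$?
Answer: $\frac{72}{5} \approx 14.4$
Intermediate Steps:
$t{\left(N \right)} = \frac{2 N}{-2 + N}$
$t{\left(12 \right)} V{\left(-8 \right)} = 2 \cdot 12 \frac{1}{-2 + 12} \left(-2 - -8\right) = 2 \cdot 12 \cdot \frac{1}{10} \left(-2 + 8\right) = 2 \cdot 12 \cdot \frac{1}{10} \cdot 6 = \frac{12}{5} \cdot 6 = \frac{72}{5}$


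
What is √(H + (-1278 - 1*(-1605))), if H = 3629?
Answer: 2*√989 ≈ 62.897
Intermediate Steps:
√(H + (-1278 - 1*(-1605))) = √(3629 + (-1278 - 1*(-1605))) = √(3629 + (-1278 + 1605)) = √(3629 + 327) = √3956 = 2*√989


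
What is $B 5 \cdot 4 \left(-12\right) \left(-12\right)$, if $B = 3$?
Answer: $8640$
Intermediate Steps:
$B 5 \cdot 4 \left(-12\right) \left(-12\right) = 3 \cdot 5 \cdot 4 \left(-12\right) \left(-12\right) = 15 \cdot 4 \left(-12\right) \left(-12\right) = 60 \left(-12\right) \left(-12\right) = \left(-720\right) \left(-12\right) = 8640$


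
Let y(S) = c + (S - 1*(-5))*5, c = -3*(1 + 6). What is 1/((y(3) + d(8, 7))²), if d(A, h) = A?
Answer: 1/729 ≈ 0.0013717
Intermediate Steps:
c = -21 (c = -3*7 = -21)
y(S) = 4 + 5*S (y(S) = -21 + (S - 1*(-5))*5 = -21 + (S + 5)*5 = -21 + (5 + S)*5 = -21 + (25 + 5*S) = 4 + 5*S)
1/((y(3) + d(8, 7))²) = 1/(((4 + 5*3) + 8)²) = 1/(((4 + 15) + 8)²) = 1/((19 + 8)²) = 1/(27²) = 1/729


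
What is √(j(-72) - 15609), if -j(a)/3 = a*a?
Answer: I*√31161 ≈ 176.52*I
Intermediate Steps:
j(a) = -3*a² (j(a) = -3*a*a = -3*a²)
√(j(-72) - 15609) = √(-3*(-72)² - 15609) = √(-3*5184 - 15609) = √(-15552 - 15609) = √(-31161) = I*√31161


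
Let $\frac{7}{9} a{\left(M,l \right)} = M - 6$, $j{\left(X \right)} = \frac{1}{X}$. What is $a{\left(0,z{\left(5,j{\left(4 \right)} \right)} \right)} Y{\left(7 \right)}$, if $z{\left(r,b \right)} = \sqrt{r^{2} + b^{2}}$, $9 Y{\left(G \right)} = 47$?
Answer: $- \frac{282}{7} \approx -40.286$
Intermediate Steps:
$Y{\left(G \right)} = \frac{47}{9}$ ($Y{\left(G \right)} = \frac{1}{9} \cdot 47 = \frac{47}{9}$)
$z{\left(r,b \right)} = \sqrt{b^{2} + r^{2}}$
$a{\left(M,l \right)} = - \frac{54}{7} + \frac{9 M}{7}$ ($a{\left(M,l \right)} = \frac{9 \left(M - 6\right)}{7} = \frac{9 \left(-6 + M\right)}{7} = - \frac{54}{7} + \frac{9 M}{7}$)
$a{\left(0,z{\left(5,j{\left(4 \right)} \right)} \right)} Y{\left(7 \right)} = \left(- \frac{54}{7} + \frac{9}{7} \cdot 0\right) \frac{47}{9} = \left(- \frac{54}{7} + 0\right) \frac{47}{9} = \left(- \frac{54}{7}\right) \frac{47}{9} = - \frac{282}{7}$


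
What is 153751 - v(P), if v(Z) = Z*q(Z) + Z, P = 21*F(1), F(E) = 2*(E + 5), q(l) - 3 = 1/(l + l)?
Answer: 305485/2 ≈ 1.5274e+5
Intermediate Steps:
q(l) = 3 + 1/(2*l) (q(l) = 3 + 1/(l + l) = 3 + 1/(2*l))
F(E) = 10 + 2*E (F(E) = 2*(5 + E) = 10 + 2*E)
P = 252 (P = 21*(10 + 2*1) = 21*(10 + 2) = 21*12 = 252)
v(Z) = Z + Z*(3 + 1/(2*Z)) (v(Z) = Z*(3 + 1/(2*Z)) + Z = Z + Z*(3 + 1/(2*Z)))
153751 - v(P) = 153751 - (1/2 + 4*252) = 153751 - (1/2 + 1008) = 153751 - 1*2017/2 = 153751 - 2017/2 = 305485/2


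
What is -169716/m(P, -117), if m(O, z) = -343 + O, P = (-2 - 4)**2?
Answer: 169716/307 ≈ 552.82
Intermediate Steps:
P = 36 (P = (-6)**2 = 36)
-169716/m(P, -117) = -169716/(-343 + 36) = -169716/(-307) = -169716*(-1/307) = 169716/307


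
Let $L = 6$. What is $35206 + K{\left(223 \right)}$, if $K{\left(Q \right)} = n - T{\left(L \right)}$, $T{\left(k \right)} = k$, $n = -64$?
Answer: $35136$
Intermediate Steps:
$K{\left(Q \right)} = -70$ ($K{\left(Q \right)} = -64 - 6 = -70$)
$35206 + K{\left(223 \right)} = 35206 - 70 = 35136$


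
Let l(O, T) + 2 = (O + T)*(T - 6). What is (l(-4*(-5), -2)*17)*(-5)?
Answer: 12410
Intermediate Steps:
l(O, T) = -2 + (-6 + T)*(O + T) (l(O, T) = -2 + (O + T)*(T - 6) = -2 + (O + T)*(-6 + T) = -2 + (-6 + T)*(O + T))
(l(-4*(-5), -2)*17)*(-5) = ((-2 + (-2)**2 - (-24)*(-5) - 6*(-2) - 4*(-5)*(-2))*17)*(-5) = ((-2 + 4 - 6*20 + 12 + 20*(-2))*17)*(-5) = ((-2 + 4 - 120 + 12 - 40)*17)*(-5) = -146*17*(-5) = -2482*(-5) = 12410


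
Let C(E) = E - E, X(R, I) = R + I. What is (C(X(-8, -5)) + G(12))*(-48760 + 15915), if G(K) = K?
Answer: -394140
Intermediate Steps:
X(R, I) = I + R
C(E) = 0
(C(X(-8, -5)) + G(12))*(-48760 + 15915) = (0 + 12)*(-48760 + 15915) = 12*(-32845) = -394140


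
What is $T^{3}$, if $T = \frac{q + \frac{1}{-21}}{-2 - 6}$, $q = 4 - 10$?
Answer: $\frac{2048383}{4741632} \approx 0.432$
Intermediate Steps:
$q = -6$ ($q = 4 - 10 = -6$)
$T = \frac{127}{168}$ ($T = \frac{-6 + \frac{1}{-21}}{-2 - 6} = \frac{-6 - \frac{1}{21}}{-8} = \left(- \frac{127}{21}\right) \left(- \frac{1}{8}\right) = \frac{127}{168} \approx 0.75595$)
$T^{3} = \left(\frac{127}{168}\right)^{3} = \frac{2048383}{4741632}$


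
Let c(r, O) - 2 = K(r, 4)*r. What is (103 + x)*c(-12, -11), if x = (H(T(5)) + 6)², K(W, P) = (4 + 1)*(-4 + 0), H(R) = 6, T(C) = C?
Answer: 59774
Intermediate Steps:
K(W, P) = -20 (K(W, P) = 5*(-4) = -20)
x = 144 (x = (6 + 6)² = 12² = 144)
c(r, O) = 2 - 20*r
(103 + x)*c(-12, -11) = (103 + 144)*(2 - 20*(-12)) = 247*(2 + 240) = 247*242 = 59774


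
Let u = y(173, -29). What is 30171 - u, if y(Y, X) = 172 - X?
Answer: 29970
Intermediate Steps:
u = 201 (u = 172 - 1*(-29) = 172 + 29 = 201)
30171 - u = 30171 - 1*201 = 30171 - 201 = 29970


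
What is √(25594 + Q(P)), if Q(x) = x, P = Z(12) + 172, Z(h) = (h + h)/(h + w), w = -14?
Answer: √25754 ≈ 160.48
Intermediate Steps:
Z(h) = 2*h/(-14 + h) (Z(h) = (h + h)/(h - 14) = (2*h)/(-14 + h) = 2*h/(-14 + h))
P = 160 (P = 2*12/(-14 + 12) + 172 = 2*12/(-2) + 172 = 2*12*(-½) + 172 = -12 + 172 = 160)
√(25594 + Q(P)) = √(25594 + 160) = √25754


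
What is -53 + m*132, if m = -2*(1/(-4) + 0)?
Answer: 13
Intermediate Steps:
m = ½ (m = -2*(-¼ + 0) = -2*(-¼) = ½ ≈ 0.50000)
-53 + m*132 = -53 + (½)*132 = -53 + 66 = 13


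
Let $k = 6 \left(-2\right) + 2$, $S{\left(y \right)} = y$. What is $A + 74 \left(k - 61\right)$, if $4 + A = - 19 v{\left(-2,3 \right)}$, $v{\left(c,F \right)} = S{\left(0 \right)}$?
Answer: $-5258$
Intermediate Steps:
$k = -10$ ($k = -12 + 2 = -10$)
$v{\left(c,F \right)} = 0$
$A = -4$ ($A = -4 - 0 = -4 + 0 = -4$)
$A + 74 \left(k - 61\right) = -4 + 74 \left(-10 - 61\right) = -4 + 74 \left(-71\right) = -4 - 5254 = -5258$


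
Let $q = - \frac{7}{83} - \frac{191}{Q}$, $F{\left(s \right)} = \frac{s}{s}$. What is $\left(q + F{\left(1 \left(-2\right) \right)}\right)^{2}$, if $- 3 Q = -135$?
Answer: $\frac{154579489}{13950225} \approx 11.081$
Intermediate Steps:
$F{\left(s \right)} = 1$
$Q = 45$ ($Q = \left(- \frac{1}{3}\right) \left(-135\right) = 45$)
$q = - \frac{16168}{3735}$ ($q = - \frac{7}{83} - \frac{191}{45} = - \frac{16168}{3735} \approx -4.3288$)
$\left(q + F{\left(1 \left(-2\right) \right)}\right)^{2} = \left(- \frac{16168}{3735} + 1\right)^{2} = \left(- \frac{12433}{3735}\right)^{2} = \frac{154579489}{13950225}$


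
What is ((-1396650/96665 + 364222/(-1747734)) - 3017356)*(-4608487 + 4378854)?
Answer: 11705973927448895473637/16894470711 ≈ 6.9289e+11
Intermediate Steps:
((-1396650/96665 + 364222/(-1747734)) - 3017356)*(-4608487 + 4378854) = ((-1396650*1/96665 + 364222*(-1/1747734)) - 3017356)*(-229633) = ((-279330/19333 - 182111/873867) - 3017356)*(-229633) = (-247618021073/16894470711 - 3017356)*(-229633) = -50976880184681189/16894470711*(-229633) = 11705973927448895473637/16894470711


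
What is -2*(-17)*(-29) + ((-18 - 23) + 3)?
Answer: -1024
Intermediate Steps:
-2*(-17)*(-29) + ((-18 - 23) + 3) = 34*(-29) + (-41 + 3) = -986 - 38 = -1024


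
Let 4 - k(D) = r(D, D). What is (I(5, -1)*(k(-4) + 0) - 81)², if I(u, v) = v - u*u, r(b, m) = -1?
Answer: 44521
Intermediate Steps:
I(u, v) = v - u²
k(D) = 5 (k(D) = 4 - 1*(-1) = 4 + 1 = 5)
(I(5, -1)*(k(-4) + 0) - 81)² = ((-1 - 1*5²)*(5 + 0) - 81)² = ((-1 - 1*25)*5 - 81)² = ((-1 - 25)*5 - 81)² = (-26*5 - 81)² = (-130 - 81)² = (-211)² = 44521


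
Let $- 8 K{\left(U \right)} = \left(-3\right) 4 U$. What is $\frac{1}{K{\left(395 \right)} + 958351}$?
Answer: $\frac{2}{1917887} \approx 1.0428 \cdot 10^{-6}$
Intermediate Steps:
$K{\left(U \right)} = \frac{3 U}{2}$ ($K{\left(U \right)} = - \frac{\left(-3\right) 4 U}{8} = - \frac{\left(-12\right) U}{8} = \frac{3 U}{2}$)
$\frac{1}{K{\left(395 \right)} + 958351} = \frac{1}{\frac{3}{2} \cdot 395 + 958351} = \frac{1}{\frac{1185}{2} + 958351} = \frac{1}{\frac{1917887}{2}} = \frac{2}{1917887}$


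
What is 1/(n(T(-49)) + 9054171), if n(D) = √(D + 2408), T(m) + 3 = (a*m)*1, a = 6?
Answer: 9054171/81978012495130 - √2111/81978012495130 ≈ 1.1045e-7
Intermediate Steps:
T(m) = -3 + 6*m (T(m) = -3 + (6*m)*1 = -3 + 6*m)
n(D) = √(2408 + D)
1/(n(T(-49)) + 9054171) = 1/(√(2408 + (-3 + 6*(-49))) + 9054171) = 1/(√(2408 + (-3 - 294)) + 9054171) = 1/(√(2408 - 297) + 9054171) = 1/(√2111 + 9054171) = 1/(9054171 + √2111)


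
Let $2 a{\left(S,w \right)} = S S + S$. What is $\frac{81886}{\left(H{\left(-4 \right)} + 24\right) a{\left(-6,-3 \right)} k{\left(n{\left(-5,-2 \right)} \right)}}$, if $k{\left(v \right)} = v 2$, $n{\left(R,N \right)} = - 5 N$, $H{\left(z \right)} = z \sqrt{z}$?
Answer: $\frac{40943}{4000} + \frac{40943 i}{12000} \approx 10.236 + 3.4119 i$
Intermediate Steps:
$H{\left(z \right)} = z^{\frac{3}{2}}$
$a{\left(S,w \right)} = \frac{S}{2} + \frac{S^{2}}{2}$ ($a{\left(S,w \right)} = \frac{S S + S}{2} = \frac{S^{2} + S}{2} = \frac{S + S^{2}}{2} = \frac{S}{2} + \frac{S^{2}}{2}$)
$k{\left(v \right)} = 2 v$
$\frac{81886}{\left(H{\left(-4 \right)} + 24\right) a{\left(-6,-3 \right)} k{\left(n{\left(-5,-2 \right)} \right)}} = \frac{81886}{\left(\left(-4\right)^{\frac{3}{2}} + 24\right) \frac{1}{2} \left(-6\right) \left(1 - 6\right) 2 \left(\left(-5\right) \left(-2\right)\right)} = \frac{81886}{\left(- 8 i + 24\right) \frac{1}{2} \left(-6\right) \left(-5\right) 2 \cdot 10} = \frac{81886}{\left(24 - 8 i\right) 15 \cdot 20} = \frac{81886}{\left(360 - 120 i\right) 20} = \frac{81886}{7200 - 2400 i} = 81886 \frac{7200 + 2400 i}{57600000} = \frac{40943 \left(7200 + 2400 i\right)}{28800000}$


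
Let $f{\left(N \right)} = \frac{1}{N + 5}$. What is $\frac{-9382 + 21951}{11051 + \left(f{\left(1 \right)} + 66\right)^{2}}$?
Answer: $\frac{452484}{555445} \approx 0.81463$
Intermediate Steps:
$f{\left(N \right)} = \frac{1}{5 + N}$
$\frac{-9382 + 21951}{11051 + \left(f{\left(1 \right)} + 66\right)^{2}} = \frac{-9382 + 21951}{11051 + \left(\frac{1}{5 + 1} + 66\right)^{2}} = \frac{12569}{11051 + \left(\frac{1}{6} + 66\right)^{2}} = \frac{12569}{11051 + \left(\frac{397}{6}\right)^{2}} = \frac{12569}{11051 + \frac{157609}{36}} = \frac{12569}{\frac{555445}{36}} = 12569 \cdot \frac{36}{555445} = \frac{452484}{555445}$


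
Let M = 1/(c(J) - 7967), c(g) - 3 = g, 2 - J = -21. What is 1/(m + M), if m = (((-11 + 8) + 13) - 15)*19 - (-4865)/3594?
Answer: -9513318/890888753 ≈ -0.010678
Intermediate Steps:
J = 23 (J = 2 - 1*(-21) = 2 + 21 = 23)
c(g) = 3 + g
M = -1/7941 (M = 1/((3 + 23) - 7967) = 1/(26 - 7967) = 1/(-7941) = -1/7941 ≈ -0.00012593)
m = -336565/3594 (m = ((-3 + 13) - 15)*19 - (-4865)/3594 = (10 - 15)*19 - 1*(-4865/3594) = -5*19 + 4865/3594 = -95 + 4865/3594 = -336565/3594 ≈ -93.646)
1/(m + M) = 1/(-336565/3594 - 1/7941) = 1/(-890888753/9513318) = -9513318/890888753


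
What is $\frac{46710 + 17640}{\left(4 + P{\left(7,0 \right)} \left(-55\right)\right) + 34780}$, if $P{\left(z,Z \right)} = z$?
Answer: $\frac{64350}{34399} \approx 1.8707$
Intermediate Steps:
$\frac{46710 + 17640}{\left(4 + P{\left(7,0 \right)} \left(-55\right)\right) + 34780} = \frac{46710 + 17640}{\left(4 + 7 \left(-55\right)\right) + 34780} = \frac{64350}{\left(4 - 385\right) + 34780} = \frac{64350}{-381 + 34780} = \frac{64350}{34399}$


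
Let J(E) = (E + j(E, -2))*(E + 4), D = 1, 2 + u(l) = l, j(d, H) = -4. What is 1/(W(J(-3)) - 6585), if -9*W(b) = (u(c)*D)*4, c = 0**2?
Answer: -9/59257 ≈ -0.00015188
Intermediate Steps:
c = 0
u(l) = -2 + l
J(E) = (-4 + E)*(4 + E) (J(E) = (E - 4)*(E + 4) = (-4 + E)*(4 + E))
W(b) = 8/9 (W(b) = -(-2 + 0)*1*4/9 = -(-2*1)*4/9 = -(-2)*4/9 = -1/9*(-8) = 8/9)
1/(W(J(-3)) - 6585) = 1/(8/9 - 6585) = 1/(-59257/9) = -9/59257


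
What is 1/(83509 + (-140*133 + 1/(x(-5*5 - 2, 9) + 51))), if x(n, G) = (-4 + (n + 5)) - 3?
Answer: 22/1427559 ≈ 1.5411e-5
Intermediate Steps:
x(n, G) = -2 + n (x(n, G) = (-4 + (5 + n)) - 3 = (1 + n) - 3 = -2 + n)
1/(83509 + (-140*133 + 1/(x(-5*5 - 2, 9) + 51))) = 1/(83509 + (-140*133 + 1/((-2 + (-5*5 - 2)) + 51))) = 1/(83509 + (-18620 + 1/((-2 + (-25 - 2)) + 51))) = 1/(83509 + (-18620 + 1/((-2 - 27) + 51))) = 1/(83509 + (-18620 + 1/(-29 + 51))) = 1/(83509 + (-18620 + 1/22)) = 1/(83509 - 409639/22) = 1/(1427559/22) = 22/1427559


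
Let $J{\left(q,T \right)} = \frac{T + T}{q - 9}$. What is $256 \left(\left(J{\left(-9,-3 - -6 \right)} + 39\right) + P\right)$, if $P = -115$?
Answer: $- \frac{58624}{3} \approx -19541.0$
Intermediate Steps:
$J{\left(q,T \right)} = \frac{2 T}{-9 + q}$
$256 \left(\left(J{\left(-9,-3 - -6 \right)} + 39\right) + P\right) = 256 \left(\left(\frac{2 \left(-3 - -6\right)}{-9 - 9} + 39\right) - 115\right) = 256 \left(\left(\frac{2 \left(-3 + 6\right)}{-18} + 39\right) - 115\right) = 256 \left(\left(2 \cdot 3 \left(- \frac{1}{18}\right) + 39\right) - 115\right) = 256 \left(\left(- \frac{1}{3} + 39\right) - 115\right) = 256 \left(\frac{116}{3} - 115\right) = 256 \left(- \frac{229}{3}\right) = - \frac{58624}{3}$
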